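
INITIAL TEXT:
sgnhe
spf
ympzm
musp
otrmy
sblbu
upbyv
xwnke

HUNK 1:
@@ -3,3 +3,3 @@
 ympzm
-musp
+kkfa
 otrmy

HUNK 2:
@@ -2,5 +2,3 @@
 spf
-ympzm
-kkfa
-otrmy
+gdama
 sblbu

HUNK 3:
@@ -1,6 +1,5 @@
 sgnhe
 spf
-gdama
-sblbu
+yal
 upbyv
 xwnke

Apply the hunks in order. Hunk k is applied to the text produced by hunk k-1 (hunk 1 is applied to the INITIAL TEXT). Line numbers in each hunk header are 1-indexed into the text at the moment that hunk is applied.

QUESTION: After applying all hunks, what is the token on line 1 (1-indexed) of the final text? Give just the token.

Hunk 1: at line 3 remove [musp] add [kkfa] -> 8 lines: sgnhe spf ympzm kkfa otrmy sblbu upbyv xwnke
Hunk 2: at line 2 remove [ympzm,kkfa,otrmy] add [gdama] -> 6 lines: sgnhe spf gdama sblbu upbyv xwnke
Hunk 3: at line 1 remove [gdama,sblbu] add [yal] -> 5 lines: sgnhe spf yal upbyv xwnke
Final line 1: sgnhe

Answer: sgnhe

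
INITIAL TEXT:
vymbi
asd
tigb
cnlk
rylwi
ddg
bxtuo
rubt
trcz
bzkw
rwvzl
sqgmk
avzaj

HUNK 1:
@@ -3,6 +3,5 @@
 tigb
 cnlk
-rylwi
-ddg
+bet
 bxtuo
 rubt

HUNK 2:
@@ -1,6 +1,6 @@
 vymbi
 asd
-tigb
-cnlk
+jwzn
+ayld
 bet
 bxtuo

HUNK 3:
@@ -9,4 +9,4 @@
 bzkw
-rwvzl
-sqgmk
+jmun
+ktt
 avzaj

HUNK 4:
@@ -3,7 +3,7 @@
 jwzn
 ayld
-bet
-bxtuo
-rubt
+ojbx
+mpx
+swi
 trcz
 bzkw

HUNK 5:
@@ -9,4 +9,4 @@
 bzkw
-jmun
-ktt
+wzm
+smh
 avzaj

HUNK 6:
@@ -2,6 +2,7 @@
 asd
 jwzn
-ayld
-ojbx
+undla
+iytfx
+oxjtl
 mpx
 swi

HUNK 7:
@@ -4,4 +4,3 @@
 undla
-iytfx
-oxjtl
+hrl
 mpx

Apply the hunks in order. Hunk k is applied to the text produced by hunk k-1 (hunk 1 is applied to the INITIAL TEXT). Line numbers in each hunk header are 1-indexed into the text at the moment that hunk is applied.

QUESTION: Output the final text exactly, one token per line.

Hunk 1: at line 3 remove [rylwi,ddg] add [bet] -> 12 lines: vymbi asd tigb cnlk bet bxtuo rubt trcz bzkw rwvzl sqgmk avzaj
Hunk 2: at line 1 remove [tigb,cnlk] add [jwzn,ayld] -> 12 lines: vymbi asd jwzn ayld bet bxtuo rubt trcz bzkw rwvzl sqgmk avzaj
Hunk 3: at line 9 remove [rwvzl,sqgmk] add [jmun,ktt] -> 12 lines: vymbi asd jwzn ayld bet bxtuo rubt trcz bzkw jmun ktt avzaj
Hunk 4: at line 3 remove [bet,bxtuo,rubt] add [ojbx,mpx,swi] -> 12 lines: vymbi asd jwzn ayld ojbx mpx swi trcz bzkw jmun ktt avzaj
Hunk 5: at line 9 remove [jmun,ktt] add [wzm,smh] -> 12 lines: vymbi asd jwzn ayld ojbx mpx swi trcz bzkw wzm smh avzaj
Hunk 6: at line 2 remove [ayld,ojbx] add [undla,iytfx,oxjtl] -> 13 lines: vymbi asd jwzn undla iytfx oxjtl mpx swi trcz bzkw wzm smh avzaj
Hunk 7: at line 4 remove [iytfx,oxjtl] add [hrl] -> 12 lines: vymbi asd jwzn undla hrl mpx swi trcz bzkw wzm smh avzaj

Answer: vymbi
asd
jwzn
undla
hrl
mpx
swi
trcz
bzkw
wzm
smh
avzaj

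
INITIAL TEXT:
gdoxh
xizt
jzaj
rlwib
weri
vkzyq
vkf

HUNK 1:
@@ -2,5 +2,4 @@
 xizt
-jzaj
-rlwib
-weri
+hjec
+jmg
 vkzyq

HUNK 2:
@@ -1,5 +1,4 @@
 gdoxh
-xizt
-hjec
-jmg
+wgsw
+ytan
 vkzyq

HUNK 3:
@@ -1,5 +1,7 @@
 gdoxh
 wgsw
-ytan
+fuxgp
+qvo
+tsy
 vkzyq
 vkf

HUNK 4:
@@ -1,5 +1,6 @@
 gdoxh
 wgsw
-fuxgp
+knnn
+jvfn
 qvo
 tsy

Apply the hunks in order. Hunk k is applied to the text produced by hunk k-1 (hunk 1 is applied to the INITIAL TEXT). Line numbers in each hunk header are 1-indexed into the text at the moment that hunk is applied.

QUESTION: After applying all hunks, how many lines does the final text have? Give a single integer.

Answer: 8

Derivation:
Hunk 1: at line 2 remove [jzaj,rlwib,weri] add [hjec,jmg] -> 6 lines: gdoxh xizt hjec jmg vkzyq vkf
Hunk 2: at line 1 remove [xizt,hjec,jmg] add [wgsw,ytan] -> 5 lines: gdoxh wgsw ytan vkzyq vkf
Hunk 3: at line 1 remove [ytan] add [fuxgp,qvo,tsy] -> 7 lines: gdoxh wgsw fuxgp qvo tsy vkzyq vkf
Hunk 4: at line 1 remove [fuxgp] add [knnn,jvfn] -> 8 lines: gdoxh wgsw knnn jvfn qvo tsy vkzyq vkf
Final line count: 8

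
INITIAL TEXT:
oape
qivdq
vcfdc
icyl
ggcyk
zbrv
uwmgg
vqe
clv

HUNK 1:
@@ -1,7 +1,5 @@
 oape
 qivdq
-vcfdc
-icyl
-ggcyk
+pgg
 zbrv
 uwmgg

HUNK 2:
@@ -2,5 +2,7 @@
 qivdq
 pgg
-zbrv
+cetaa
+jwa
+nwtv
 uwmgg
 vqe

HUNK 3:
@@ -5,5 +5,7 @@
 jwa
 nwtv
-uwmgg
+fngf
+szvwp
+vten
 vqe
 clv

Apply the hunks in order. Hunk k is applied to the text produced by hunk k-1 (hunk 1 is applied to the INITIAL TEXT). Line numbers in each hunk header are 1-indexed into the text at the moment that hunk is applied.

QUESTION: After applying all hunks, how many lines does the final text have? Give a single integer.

Hunk 1: at line 1 remove [vcfdc,icyl,ggcyk] add [pgg] -> 7 lines: oape qivdq pgg zbrv uwmgg vqe clv
Hunk 2: at line 2 remove [zbrv] add [cetaa,jwa,nwtv] -> 9 lines: oape qivdq pgg cetaa jwa nwtv uwmgg vqe clv
Hunk 3: at line 5 remove [uwmgg] add [fngf,szvwp,vten] -> 11 lines: oape qivdq pgg cetaa jwa nwtv fngf szvwp vten vqe clv
Final line count: 11

Answer: 11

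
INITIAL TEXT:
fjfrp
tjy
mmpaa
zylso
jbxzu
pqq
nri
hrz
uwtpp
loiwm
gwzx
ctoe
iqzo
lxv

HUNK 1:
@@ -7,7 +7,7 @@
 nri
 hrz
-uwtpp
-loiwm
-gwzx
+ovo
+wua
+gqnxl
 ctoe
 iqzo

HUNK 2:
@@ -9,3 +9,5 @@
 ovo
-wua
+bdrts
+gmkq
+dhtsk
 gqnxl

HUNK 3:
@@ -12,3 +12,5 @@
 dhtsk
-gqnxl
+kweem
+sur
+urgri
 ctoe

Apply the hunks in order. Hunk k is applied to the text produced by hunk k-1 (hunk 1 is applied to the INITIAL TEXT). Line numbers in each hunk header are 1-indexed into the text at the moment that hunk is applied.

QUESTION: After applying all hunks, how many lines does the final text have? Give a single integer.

Answer: 18

Derivation:
Hunk 1: at line 7 remove [uwtpp,loiwm,gwzx] add [ovo,wua,gqnxl] -> 14 lines: fjfrp tjy mmpaa zylso jbxzu pqq nri hrz ovo wua gqnxl ctoe iqzo lxv
Hunk 2: at line 9 remove [wua] add [bdrts,gmkq,dhtsk] -> 16 lines: fjfrp tjy mmpaa zylso jbxzu pqq nri hrz ovo bdrts gmkq dhtsk gqnxl ctoe iqzo lxv
Hunk 3: at line 12 remove [gqnxl] add [kweem,sur,urgri] -> 18 lines: fjfrp tjy mmpaa zylso jbxzu pqq nri hrz ovo bdrts gmkq dhtsk kweem sur urgri ctoe iqzo lxv
Final line count: 18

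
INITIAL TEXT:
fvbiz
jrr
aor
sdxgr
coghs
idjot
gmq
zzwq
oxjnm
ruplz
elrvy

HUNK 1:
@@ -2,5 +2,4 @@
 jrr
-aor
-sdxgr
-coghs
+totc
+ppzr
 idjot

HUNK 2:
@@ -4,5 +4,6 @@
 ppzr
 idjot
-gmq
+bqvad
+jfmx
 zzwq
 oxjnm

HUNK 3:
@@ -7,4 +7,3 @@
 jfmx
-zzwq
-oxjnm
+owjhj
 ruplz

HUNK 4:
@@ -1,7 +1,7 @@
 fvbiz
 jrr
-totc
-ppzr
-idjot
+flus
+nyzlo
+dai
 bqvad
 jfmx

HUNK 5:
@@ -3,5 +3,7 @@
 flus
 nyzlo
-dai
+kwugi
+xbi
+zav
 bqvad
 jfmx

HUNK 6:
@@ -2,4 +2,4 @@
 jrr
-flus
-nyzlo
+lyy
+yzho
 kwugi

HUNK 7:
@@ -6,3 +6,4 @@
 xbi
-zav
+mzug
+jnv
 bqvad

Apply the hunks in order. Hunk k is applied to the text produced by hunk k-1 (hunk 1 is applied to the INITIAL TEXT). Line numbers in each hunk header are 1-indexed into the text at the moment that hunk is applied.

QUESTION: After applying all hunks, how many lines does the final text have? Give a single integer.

Hunk 1: at line 2 remove [aor,sdxgr,coghs] add [totc,ppzr] -> 10 lines: fvbiz jrr totc ppzr idjot gmq zzwq oxjnm ruplz elrvy
Hunk 2: at line 4 remove [gmq] add [bqvad,jfmx] -> 11 lines: fvbiz jrr totc ppzr idjot bqvad jfmx zzwq oxjnm ruplz elrvy
Hunk 3: at line 7 remove [zzwq,oxjnm] add [owjhj] -> 10 lines: fvbiz jrr totc ppzr idjot bqvad jfmx owjhj ruplz elrvy
Hunk 4: at line 1 remove [totc,ppzr,idjot] add [flus,nyzlo,dai] -> 10 lines: fvbiz jrr flus nyzlo dai bqvad jfmx owjhj ruplz elrvy
Hunk 5: at line 3 remove [dai] add [kwugi,xbi,zav] -> 12 lines: fvbiz jrr flus nyzlo kwugi xbi zav bqvad jfmx owjhj ruplz elrvy
Hunk 6: at line 2 remove [flus,nyzlo] add [lyy,yzho] -> 12 lines: fvbiz jrr lyy yzho kwugi xbi zav bqvad jfmx owjhj ruplz elrvy
Hunk 7: at line 6 remove [zav] add [mzug,jnv] -> 13 lines: fvbiz jrr lyy yzho kwugi xbi mzug jnv bqvad jfmx owjhj ruplz elrvy
Final line count: 13

Answer: 13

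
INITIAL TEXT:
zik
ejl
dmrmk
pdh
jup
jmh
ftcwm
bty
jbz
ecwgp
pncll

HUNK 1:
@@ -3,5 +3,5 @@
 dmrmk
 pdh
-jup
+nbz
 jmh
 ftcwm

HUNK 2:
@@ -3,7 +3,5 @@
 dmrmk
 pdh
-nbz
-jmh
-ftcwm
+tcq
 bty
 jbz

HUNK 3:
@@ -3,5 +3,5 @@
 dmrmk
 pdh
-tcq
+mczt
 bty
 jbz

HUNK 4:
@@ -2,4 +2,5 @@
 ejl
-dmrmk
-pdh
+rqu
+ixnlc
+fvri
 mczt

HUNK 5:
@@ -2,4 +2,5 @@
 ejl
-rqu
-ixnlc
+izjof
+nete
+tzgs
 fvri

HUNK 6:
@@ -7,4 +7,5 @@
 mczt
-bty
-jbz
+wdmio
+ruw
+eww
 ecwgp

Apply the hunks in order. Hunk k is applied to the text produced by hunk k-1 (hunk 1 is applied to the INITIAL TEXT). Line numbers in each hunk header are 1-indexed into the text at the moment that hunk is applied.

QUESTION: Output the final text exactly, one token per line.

Answer: zik
ejl
izjof
nete
tzgs
fvri
mczt
wdmio
ruw
eww
ecwgp
pncll

Derivation:
Hunk 1: at line 3 remove [jup] add [nbz] -> 11 lines: zik ejl dmrmk pdh nbz jmh ftcwm bty jbz ecwgp pncll
Hunk 2: at line 3 remove [nbz,jmh,ftcwm] add [tcq] -> 9 lines: zik ejl dmrmk pdh tcq bty jbz ecwgp pncll
Hunk 3: at line 3 remove [tcq] add [mczt] -> 9 lines: zik ejl dmrmk pdh mczt bty jbz ecwgp pncll
Hunk 4: at line 2 remove [dmrmk,pdh] add [rqu,ixnlc,fvri] -> 10 lines: zik ejl rqu ixnlc fvri mczt bty jbz ecwgp pncll
Hunk 5: at line 2 remove [rqu,ixnlc] add [izjof,nete,tzgs] -> 11 lines: zik ejl izjof nete tzgs fvri mczt bty jbz ecwgp pncll
Hunk 6: at line 7 remove [bty,jbz] add [wdmio,ruw,eww] -> 12 lines: zik ejl izjof nete tzgs fvri mczt wdmio ruw eww ecwgp pncll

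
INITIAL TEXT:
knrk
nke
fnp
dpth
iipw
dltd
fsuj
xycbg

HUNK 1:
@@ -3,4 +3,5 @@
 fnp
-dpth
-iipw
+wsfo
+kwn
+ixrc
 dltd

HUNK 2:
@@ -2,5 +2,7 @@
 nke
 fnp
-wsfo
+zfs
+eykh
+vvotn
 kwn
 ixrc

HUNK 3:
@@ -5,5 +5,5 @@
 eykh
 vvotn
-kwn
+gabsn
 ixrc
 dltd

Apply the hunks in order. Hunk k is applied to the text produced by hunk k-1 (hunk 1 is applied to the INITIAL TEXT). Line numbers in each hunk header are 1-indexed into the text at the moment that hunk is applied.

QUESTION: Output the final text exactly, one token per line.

Answer: knrk
nke
fnp
zfs
eykh
vvotn
gabsn
ixrc
dltd
fsuj
xycbg

Derivation:
Hunk 1: at line 3 remove [dpth,iipw] add [wsfo,kwn,ixrc] -> 9 lines: knrk nke fnp wsfo kwn ixrc dltd fsuj xycbg
Hunk 2: at line 2 remove [wsfo] add [zfs,eykh,vvotn] -> 11 lines: knrk nke fnp zfs eykh vvotn kwn ixrc dltd fsuj xycbg
Hunk 3: at line 5 remove [kwn] add [gabsn] -> 11 lines: knrk nke fnp zfs eykh vvotn gabsn ixrc dltd fsuj xycbg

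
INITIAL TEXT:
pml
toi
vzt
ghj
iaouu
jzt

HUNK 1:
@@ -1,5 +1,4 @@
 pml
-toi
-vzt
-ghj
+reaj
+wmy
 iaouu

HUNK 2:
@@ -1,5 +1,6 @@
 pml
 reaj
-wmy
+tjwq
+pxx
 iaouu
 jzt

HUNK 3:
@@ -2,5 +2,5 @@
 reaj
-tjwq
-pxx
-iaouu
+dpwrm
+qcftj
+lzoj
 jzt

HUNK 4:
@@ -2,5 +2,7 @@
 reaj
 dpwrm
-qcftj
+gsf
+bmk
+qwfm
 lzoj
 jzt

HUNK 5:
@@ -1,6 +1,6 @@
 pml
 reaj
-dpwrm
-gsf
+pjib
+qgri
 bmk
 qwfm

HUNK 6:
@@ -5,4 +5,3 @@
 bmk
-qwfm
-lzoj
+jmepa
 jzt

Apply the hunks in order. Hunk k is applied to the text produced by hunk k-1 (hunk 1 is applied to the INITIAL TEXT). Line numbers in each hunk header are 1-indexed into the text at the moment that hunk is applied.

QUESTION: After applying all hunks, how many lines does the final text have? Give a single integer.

Hunk 1: at line 1 remove [toi,vzt,ghj] add [reaj,wmy] -> 5 lines: pml reaj wmy iaouu jzt
Hunk 2: at line 1 remove [wmy] add [tjwq,pxx] -> 6 lines: pml reaj tjwq pxx iaouu jzt
Hunk 3: at line 2 remove [tjwq,pxx,iaouu] add [dpwrm,qcftj,lzoj] -> 6 lines: pml reaj dpwrm qcftj lzoj jzt
Hunk 4: at line 2 remove [qcftj] add [gsf,bmk,qwfm] -> 8 lines: pml reaj dpwrm gsf bmk qwfm lzoj jzt
Hunk 5: at line 1 remove [dpwrm,gsf] add [pjib,qgri] -> 8 lines: pml reaj pjib qgri bmk qwfm lzoj jzt
Hunk 6: at line 5 remove [qwfm,lzoj] add [jmepa] -> 7 lines: pml reaj pjib qgri bmk jmepa jzt
Final line count: 7

Answer: 7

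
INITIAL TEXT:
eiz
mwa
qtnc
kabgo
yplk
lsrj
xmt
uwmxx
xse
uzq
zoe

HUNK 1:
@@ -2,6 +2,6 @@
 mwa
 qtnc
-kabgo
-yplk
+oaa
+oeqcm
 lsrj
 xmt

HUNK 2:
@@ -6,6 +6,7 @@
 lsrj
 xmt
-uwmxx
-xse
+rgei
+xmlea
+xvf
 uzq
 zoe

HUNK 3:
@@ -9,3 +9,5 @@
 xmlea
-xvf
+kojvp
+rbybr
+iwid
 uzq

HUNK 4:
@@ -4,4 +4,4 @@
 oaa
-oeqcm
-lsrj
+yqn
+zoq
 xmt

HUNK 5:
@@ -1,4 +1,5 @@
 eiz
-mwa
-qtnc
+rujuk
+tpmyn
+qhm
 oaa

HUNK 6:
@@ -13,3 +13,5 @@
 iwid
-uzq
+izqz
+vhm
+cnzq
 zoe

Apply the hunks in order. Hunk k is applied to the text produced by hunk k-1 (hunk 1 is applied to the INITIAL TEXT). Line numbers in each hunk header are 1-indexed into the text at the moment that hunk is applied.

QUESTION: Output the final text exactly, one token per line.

Hunk 1: at line 2 remove [kabgo,yplk] add [oaa,oeqcm] -> 11 lines: eiz mwa qtnc oaa oeqcm lsrj xmt uwmxx xse uzq zoe
Hunk 2: at line 6 remove [uwmxx,xse] add [rgei,xmlea,xvf] -> 12 lines: eiz mwa qtnc oaa oeqcm lsrj xmt rgei xmlea xvf uzq zoe
Hunk 3: at line 9 remove [xvf] add [kojvp,rbybr,iwid] -> 14 lines: eiz mwa qtnc oaa oeqcm lsrj xmt rgei xmlea kojvp rbybr iwid uzq zoe
Hunk 4: at line 4 remove [oeqcm,lsrj] add [yqn,zoq] -> 14 lines: eiz mwa qtnc oaa yqn zoq xmt rgei xmlea kojvp rbybr iwid uzq zoe
Hunk 5: at line 1 remove [mwa,qtnc] add [rujuk,tpmyn,qhm] -> 15 lines: eiz rujuk tpmyn qhm oaa yqn zoq xmt rgei xmlea kojvp rbybr iwid uzq zoe
Hunk 6: at line 13 remove [uzq] add [izqz,vhm,cnzq] -> 17 lines: eiz rujuk tpmyn qhm oaa yqn zoq xmt rgei xmlea kojvp rbybr iwid izqz vhm cnzq zoe

Answer: eiz
rujuk
tpmyn
qhm
oaa
yqn
zoq
xmt
rgei
xmlea
kojvp
rbybr
iwid
izqz
vhm
cnzq
zoe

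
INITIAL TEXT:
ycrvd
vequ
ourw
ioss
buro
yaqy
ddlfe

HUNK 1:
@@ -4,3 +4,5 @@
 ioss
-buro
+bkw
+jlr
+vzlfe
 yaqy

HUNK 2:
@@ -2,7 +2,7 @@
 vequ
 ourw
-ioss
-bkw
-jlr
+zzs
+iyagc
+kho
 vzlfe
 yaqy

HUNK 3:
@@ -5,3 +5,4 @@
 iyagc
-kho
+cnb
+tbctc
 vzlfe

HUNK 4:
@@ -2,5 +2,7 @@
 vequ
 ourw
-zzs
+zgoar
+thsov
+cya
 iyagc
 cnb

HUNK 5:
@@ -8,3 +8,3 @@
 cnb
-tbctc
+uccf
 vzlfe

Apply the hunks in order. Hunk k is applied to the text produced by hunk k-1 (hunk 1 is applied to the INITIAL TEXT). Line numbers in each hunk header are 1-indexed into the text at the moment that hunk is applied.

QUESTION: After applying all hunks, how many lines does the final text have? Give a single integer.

Hunk 1: at line 4 remove [buro] add [bkw,jlr,vzlfe] -> 9 lines: ycrvd vequ ourw ioss bkw jlr vzlfe yaqy ddlfe
Hunk 2: at line 2 remove [ioss,bkw,jlr] add [zzs,iyagc,kho] -> 9 lines: ycrvd vequ ourw zzs iyagc kho vzlfe yaqy ddlfe
Hunk 3: at line 5 remove [kho] add [cnb,tbctc] -> 10 lines: ycrvd vequ ourw zzs iyagc cnb tbctc vzlfe yaqy ddlfe
Hunk 4: at line 2 remove [zzs] add [zgoar,thsov,cya] -> 12 lines: ycrvd vequ ourw zgoar thsov cya iyagc cnb tbctc vzlfe yaqy ddlfe
Hunk 5: at line 8 remove [tbctc] add [uccf] -> 12 lines: ycrvd vequ ourw zgoar thsov cya iyagc cnb uccf vzlfe yaqy ddlfe
Final line count: 12

Answer: 12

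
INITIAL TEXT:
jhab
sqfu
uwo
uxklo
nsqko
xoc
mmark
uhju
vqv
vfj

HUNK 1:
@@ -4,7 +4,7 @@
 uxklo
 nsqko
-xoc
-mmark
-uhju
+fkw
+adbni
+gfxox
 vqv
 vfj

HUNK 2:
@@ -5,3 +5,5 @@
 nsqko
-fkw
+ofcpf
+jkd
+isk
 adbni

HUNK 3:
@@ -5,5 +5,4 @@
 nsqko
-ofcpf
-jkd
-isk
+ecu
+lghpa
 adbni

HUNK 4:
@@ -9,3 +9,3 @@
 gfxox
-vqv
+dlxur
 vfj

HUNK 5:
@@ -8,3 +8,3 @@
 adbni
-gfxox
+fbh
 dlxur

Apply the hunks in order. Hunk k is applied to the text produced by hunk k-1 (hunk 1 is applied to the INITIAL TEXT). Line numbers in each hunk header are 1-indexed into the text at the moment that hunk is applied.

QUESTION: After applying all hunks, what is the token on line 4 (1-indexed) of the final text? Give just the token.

Hunk 1: at line 4 remove [xoc,mmark,uhju] add [fkw,adbni,gfxox] -> 10 lines: jhab sqfu uwo uxklo nsqko fkw adbni gfxox vqv vfj
Hunk 2: at line 5 remove [fkw] add [ofcpf,jkd,isk] -> 12 lines: jhab sqfu uwo uxklo nsqko ofcpf jkd isk adbni gfxox vqv vfj
Hunk 3: at line 5 remove [ofcpf,jkd,isk] add [ecu,lghpa] -> 11 lines: jhab sqfu uwo uxklo nsqko ecu lghpa adbni gfxox vqv vfj
Hunk 4: at line 9 remove [vqv] add [dlxur] -> 11 lines: jhab sqfu uwo uxklo nsqko ecu lghpa adbni gfxox dlxur vfj
Hunk 5: at line 8 remove [gfxox] add [fbh] -> 11 lines: jhab sqfu uwo uxklo nsqko ecu lghpa adbni fbh dlxur vfj
Final line 4: uxklo

Answer: uxklo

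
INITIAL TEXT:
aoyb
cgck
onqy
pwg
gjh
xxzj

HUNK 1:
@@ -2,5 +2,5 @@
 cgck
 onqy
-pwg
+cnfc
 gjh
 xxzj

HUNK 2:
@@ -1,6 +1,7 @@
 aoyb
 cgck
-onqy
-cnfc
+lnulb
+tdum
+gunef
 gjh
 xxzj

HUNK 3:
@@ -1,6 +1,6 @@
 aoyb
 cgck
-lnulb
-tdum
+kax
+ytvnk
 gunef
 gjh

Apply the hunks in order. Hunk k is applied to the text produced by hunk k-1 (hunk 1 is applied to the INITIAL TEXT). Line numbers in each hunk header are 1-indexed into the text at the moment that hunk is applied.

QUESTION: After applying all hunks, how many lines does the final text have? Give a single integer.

Hunk 1: at line 2 remove [pwg] add [cnfc] -> 6 lines: aoyb cgck onqy cnfc gjh xxzj
Hunk 2: at line 1 remove [onqy,cnfc] add [lnulb,tdum,gunef] -> 7 lines: aoyb cgck lnulb tdum gunef gjh xxzj
Hunk 3: at line 1 remove [lnulb,tdum] add [kax,ytvnk] -> 7 lines: aoyb cgck kax ytvnk gunef gjh xxzj
Final line count: 7

Answer: 7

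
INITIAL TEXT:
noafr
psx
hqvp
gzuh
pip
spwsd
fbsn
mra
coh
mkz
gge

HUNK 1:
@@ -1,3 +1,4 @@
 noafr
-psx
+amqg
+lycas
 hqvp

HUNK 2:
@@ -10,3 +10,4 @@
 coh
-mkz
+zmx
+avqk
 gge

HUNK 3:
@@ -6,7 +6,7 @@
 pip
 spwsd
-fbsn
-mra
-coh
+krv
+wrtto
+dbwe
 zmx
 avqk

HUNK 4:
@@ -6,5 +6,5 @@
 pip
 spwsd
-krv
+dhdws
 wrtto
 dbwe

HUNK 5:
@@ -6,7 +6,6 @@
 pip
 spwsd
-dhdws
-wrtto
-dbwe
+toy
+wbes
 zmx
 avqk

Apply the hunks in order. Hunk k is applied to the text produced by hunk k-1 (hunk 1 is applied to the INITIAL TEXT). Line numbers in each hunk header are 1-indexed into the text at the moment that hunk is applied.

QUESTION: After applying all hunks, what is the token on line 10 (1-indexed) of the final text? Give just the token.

Answer: zmx

Derivation:
Hunk 1: at line 1 remove [psx] add [amqg,lycas] -> 12 lines: noafr amqg lycas hqvp gzuh pip spwsd fbsn mra coh mkz gge
Hunk 2: at line 10 remove [mkz] add [zmx,avqk] -> 13 lines: noafr amqg lycas hqvp gzuh pip spwsd fbsn mra coh zmx avqk gge
Hunk 3: at line 6 remove [fbsn,mra,coh] add [krv,wrtto,dbwe] -> 13 lines: noafr amqg lycas hqvp gzuh pip spwsd krv wrtto dbwe zmx avqk gge
Hunk 4: at line 6 remove [krv] add [dhdws] -> 13 lines: noafr amqg lycas hqvp gzuh pip spwsd dhdws wrtto dbwe zmx avqk gge
Hunk 5: at line 6 remove [dhdws,wrtto,dbwe] add [toy,wbes] -> 12 lines: noafr amqg lycas hqvp gzuh pip spwsd toy wbes zmx avqk gge
Final line 10: zmx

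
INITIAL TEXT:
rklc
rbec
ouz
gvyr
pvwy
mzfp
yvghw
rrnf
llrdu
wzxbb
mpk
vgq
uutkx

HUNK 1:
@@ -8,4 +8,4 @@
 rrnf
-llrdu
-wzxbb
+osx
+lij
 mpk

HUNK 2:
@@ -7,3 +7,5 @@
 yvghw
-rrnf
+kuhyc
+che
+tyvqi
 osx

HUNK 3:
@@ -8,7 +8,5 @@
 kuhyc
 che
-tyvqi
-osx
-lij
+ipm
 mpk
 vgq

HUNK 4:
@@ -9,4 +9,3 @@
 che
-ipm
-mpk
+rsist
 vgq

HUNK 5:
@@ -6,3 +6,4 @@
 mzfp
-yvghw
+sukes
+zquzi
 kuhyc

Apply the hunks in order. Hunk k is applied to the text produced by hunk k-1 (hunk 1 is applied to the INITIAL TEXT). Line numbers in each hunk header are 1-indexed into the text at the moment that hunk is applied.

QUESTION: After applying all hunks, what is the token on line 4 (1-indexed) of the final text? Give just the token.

Hunk 1: at line 8 remove [llrdu,wzxbb] add [osx,lij] -> 13 lines: rklc rbec ouz gvyr pvwy mzfp yvghw rrnf osx lij mpk vgq uutkx
Hunk 2: at line 7 remove [rrnf] add [kuhyc,che,tyvqi] -> 15 lines: rklc rbec ouz gvyr pvwy mzfp yvghw kuhyc che tyvqi osx lij mpk vgq uutkx
Hunk 3: at line 8 remove [tyvqi,osx,lij] add [ipm] -> 13 lines: rklc rbec ouz gvyr pvwy mzfp yvghw kuhyc che ipm mpk vgq uutkx
Hunk 4: at line 9 remove [ipm,mpk] add [rsist] -> 12 lines: rklc rbec ouz gvyr pvwy mzfp yvghw kuhyc che rsist vgq uutkx
Hunk 5: at line 6 remove [yvghw] add [sukes,zquzi] -> 13 lines: rklc rbec ouz gvyr pvwy mzfp sukes zquzi kuhyc che rsist vgq uutkx
Final line 4: gvyr

Answer: gvyr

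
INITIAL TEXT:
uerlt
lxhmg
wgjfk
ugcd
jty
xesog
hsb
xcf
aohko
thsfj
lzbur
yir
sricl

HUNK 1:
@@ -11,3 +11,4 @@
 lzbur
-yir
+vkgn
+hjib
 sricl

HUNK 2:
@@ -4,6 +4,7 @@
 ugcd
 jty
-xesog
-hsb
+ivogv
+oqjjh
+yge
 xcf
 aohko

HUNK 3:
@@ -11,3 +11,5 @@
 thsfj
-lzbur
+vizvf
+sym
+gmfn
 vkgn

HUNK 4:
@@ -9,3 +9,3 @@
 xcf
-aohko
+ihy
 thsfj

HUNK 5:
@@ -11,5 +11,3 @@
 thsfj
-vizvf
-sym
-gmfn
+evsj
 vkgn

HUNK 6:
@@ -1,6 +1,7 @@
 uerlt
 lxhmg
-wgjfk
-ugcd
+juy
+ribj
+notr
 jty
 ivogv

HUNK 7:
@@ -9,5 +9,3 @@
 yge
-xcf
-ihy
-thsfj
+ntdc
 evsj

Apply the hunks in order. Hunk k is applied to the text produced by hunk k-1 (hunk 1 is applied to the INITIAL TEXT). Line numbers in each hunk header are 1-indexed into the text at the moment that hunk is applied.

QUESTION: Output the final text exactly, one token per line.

Answer: uerlt
lxhmg
juy
ribj
notr
jty
ivogv
oqjjh
yge
ntdc
evsj
vkgn
hjib
sricl

Derivation:
Hunk 1: at line 11 remove [yir] add [vkgn,hjib] -> 14 lines: uerlt lxhmg wgjfk ugcd jty xesog hsb xcf aohko thsfj lzbur vkgn hjib sricl
Hunk 2: at line 4 remove [xesog,hsb] add [ivogv,oqjjh,yge] -> 15 lines: uerlt lxhmg wgjfk ugcd jty ivogv oqjjh yge xcf aohko thsfj lzbur vkgn hjib sricl
Hunk 3: at line 11 remove [lzbur] add [vizvf,sym,gmfn] -> 17 lines: uerlt lxhmg wgjfk ugcd jty ivogv oqjjh yge xcf aohko thsfj vizvf sym gmfn vkgn hjib sricl
Hunk 4: at line 9 remove [aohko] add [ihy] -> 17 lines: uerlt lxhmg wgjfk ugcd jty ivogv oqjjh yge xcf ihy thsfj vizvf sym gmfn vkgn hjib sricl
Hunk 5: at line 11 remove [vizvf,sym,gmfn] add [evsj] -> 15 lines: uerlt lxhmg wgjfk ugcd jty ivogv oqjjh yge xcf ihy thsfj evsj vkgn hjib sricl
Hunk 6: at line 1 remove [wgjfk,ugcd] add [juy,ribj,notr] -> 16 lines: uerlt lxhmg juy ribj notr jty ivogv oqjjh yge xcf ihy thsfj evsj vkgn hjib sricl
Hunk 7: at line 9 remove [xcf,ihy,thsfj] add [ntdc] -> 14 lines: uerlt lxhmg juy ribj notr jty ivogv oqjjh yge ntdc evsj vkgn hjib sricl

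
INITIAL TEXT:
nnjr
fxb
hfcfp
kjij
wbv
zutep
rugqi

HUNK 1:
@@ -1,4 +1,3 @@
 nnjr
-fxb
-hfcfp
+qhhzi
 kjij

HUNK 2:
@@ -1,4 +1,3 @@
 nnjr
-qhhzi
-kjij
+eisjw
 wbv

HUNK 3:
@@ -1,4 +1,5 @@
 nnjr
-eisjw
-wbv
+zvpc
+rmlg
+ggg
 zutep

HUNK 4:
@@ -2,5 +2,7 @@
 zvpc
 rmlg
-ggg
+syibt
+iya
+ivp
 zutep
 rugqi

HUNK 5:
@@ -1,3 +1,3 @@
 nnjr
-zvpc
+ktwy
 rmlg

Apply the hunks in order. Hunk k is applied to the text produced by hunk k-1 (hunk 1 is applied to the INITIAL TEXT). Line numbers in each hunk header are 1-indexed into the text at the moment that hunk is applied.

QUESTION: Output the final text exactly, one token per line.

Answer: nnjr
ktwy
rmlg
syibt
iya
ivp
zutep
rugqi

Derivation:
Hunk 1: at line 1 remove [fxb,hfcfp] add [qhhzi] -> 6 lines: nnjr qhhzi kjij wbv zutep rugqi
Hunk 2: at line 1 remove [qhhzi,kjij] add [eisjw] -> 5 lines: nnjr eisjw wbv zutep rugqi
Hunk 3: at line 1 remove [eisjw,wbv] add [zvpc,rmlg,ggg] -> 6 lines: nnjr zvpc rmlg ggg zutep rugqi
Hunk 4: at line 2 remove [ggg] add [syibt,iya,ivp] -> 8 lines: nnjr zvpc rmlg syibt iya ivp zutep rugqi
Hunk 5: at line 1 remove [zvpc] add [ktwy] -> 8 lines: nnjr ktwy rmlg syibt iya ivp zutep rugqi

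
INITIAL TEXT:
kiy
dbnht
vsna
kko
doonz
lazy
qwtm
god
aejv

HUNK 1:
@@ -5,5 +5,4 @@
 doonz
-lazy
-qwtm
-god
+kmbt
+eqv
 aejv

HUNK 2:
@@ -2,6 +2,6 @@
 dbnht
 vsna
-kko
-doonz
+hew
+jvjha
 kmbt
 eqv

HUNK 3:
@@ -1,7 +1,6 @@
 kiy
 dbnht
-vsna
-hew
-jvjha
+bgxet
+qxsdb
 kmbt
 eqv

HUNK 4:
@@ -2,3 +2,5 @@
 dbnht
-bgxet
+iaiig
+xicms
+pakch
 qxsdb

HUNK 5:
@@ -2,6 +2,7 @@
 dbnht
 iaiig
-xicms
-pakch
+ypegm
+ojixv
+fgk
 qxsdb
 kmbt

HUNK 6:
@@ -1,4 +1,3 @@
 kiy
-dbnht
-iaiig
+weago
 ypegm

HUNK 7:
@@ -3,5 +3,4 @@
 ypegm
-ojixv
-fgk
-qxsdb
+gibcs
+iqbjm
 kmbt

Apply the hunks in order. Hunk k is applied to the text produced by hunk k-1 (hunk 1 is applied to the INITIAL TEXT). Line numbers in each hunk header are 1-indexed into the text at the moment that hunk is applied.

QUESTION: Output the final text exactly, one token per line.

Hunk 1: at line 5 remove [lazy,qwtm,god] add [kmbt,eqv] -> 8 lines: kiy dbnht vsna kko doonz kmbt eqv aejv
Hunk 2: at line 2 remove [kko,doonz] add [hew,jvjha] -> 8 lines: kiy dbnht vsna hew jvjha kmbt eqv aejv
Hunk 3: at line 1 remove [vsna,hew,jvjha] add [bgxet,qxsdb] -> 7 lines: kiy dbnht bgxet qxsdb kmbt eqv aejv
Hunk 4: at line 2 remove [bgxet] add [iaiig,xicms,pakch] -> 9 lines: kiy dbnht iaiig xicms pakch qxsdb kmbt eqv aejv
Hunk 5: at line 2 remove [xicms,pakch] add [ypegm,ojixv,fgk] -> 10 lines: kiy dbnht iaiig ypegm ojixv fgk qxsdb kmbt eqv aejv
Hunk 6: at line 1 remove [dbnht,iaiig] add [weago] -> 9 lines: kiy weago ypegm ojixv fgk qxsdb kmbt eqv aejv
Hunk 7: at line 3 remove [ojixv,fgk,qxsdb] add [gibcs,iqbjm] -> 8 lines: kiy weago ypegm gibcs iqbjm kmbt eqv aejv

Answer: kiy
weago
ypegm
gibcs
iqbjm
kmbt
eqv
aejv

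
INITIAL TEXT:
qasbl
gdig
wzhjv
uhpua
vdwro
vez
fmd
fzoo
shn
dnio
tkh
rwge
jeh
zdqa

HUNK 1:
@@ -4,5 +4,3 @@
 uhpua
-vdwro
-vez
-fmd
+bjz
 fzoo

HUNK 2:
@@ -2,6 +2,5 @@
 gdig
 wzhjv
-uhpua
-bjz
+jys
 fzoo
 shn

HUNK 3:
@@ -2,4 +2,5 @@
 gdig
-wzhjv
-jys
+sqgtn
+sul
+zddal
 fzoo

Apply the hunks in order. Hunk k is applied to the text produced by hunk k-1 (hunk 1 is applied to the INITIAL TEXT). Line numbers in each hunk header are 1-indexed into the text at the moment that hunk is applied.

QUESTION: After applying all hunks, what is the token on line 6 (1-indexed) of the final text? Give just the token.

Answer: fzoo

Derivation:
Hunk 1: at line 4 remove [vdwro,vez,fmd] add [bjz] -> 12 lines: qasbl gdig wzhjv uhpua bjz fzoo shn dnio tkh rwge jeh zdqa
Hunk 2: at line 2 remove [uhpua,bjz] add [jys] -> 11 lines: qasbl gdig wzhjv jys fzoo shn dnio tkh rwge jeh zdqa
Hunk 3: at line 2 remove [wzhjv,jys] add [sqgtn,sul,zddal] -> 12 lines: qasbl gdig sqgtn sul zddal fzoo shn dnio tkh rwge jeh zdqa
Final line 6: fzoo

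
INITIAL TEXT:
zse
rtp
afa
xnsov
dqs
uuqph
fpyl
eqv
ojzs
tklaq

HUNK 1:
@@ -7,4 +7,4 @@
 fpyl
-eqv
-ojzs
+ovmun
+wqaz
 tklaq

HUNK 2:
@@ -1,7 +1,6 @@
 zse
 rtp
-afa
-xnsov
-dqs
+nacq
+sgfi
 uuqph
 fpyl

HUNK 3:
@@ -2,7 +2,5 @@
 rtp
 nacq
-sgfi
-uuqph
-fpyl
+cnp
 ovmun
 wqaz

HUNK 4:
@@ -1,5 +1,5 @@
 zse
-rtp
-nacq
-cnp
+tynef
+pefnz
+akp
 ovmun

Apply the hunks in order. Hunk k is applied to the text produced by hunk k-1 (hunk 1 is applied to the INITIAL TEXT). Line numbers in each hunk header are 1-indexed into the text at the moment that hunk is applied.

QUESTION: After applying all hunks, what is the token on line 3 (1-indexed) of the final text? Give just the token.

Hunk 1: at line 7 remove [eqv,ojzs] add [ovmun,wqaz] -> 10 lines: zse rtp afa xnsov dqs uuqph fpyl ovmun wqaz tklaq
Hunk 2: at line 1 remove [afa,xnsov,dqs] add [nacq,sgfi] -> 9 lines: zse rtp nacq sgfi uuqph fpyl ovmun wqaz tklaq
Hunk 3: at line 2 remove [sgfi,uuqph,fpyl] add [cnp] -> 7 lines: zse rtp nacq cnp ovmun wqaz tklaq
Hunk 4: at line 1 remove [rtp,nacq,cnp] add [tynef,pefnz,akp] -> 7 lines: zse tynef pefnz akp ovmun wqaz tklaq
Final line 3: pefnz

Answer: pefnz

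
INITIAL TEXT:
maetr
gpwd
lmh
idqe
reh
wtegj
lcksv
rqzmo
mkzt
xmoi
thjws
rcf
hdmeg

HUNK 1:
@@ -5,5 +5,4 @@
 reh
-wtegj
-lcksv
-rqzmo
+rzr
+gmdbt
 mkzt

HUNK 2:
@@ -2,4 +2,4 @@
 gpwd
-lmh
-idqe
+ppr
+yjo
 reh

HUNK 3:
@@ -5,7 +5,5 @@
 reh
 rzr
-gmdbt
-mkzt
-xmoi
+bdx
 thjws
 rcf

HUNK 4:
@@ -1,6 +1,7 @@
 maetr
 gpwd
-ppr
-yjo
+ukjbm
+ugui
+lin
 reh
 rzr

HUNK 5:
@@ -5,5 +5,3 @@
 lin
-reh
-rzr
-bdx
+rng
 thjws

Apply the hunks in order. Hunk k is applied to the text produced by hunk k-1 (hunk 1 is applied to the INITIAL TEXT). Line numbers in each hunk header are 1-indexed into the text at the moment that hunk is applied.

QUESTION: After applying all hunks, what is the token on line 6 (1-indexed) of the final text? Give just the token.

Hunk 1: at line 5 remove [wtegj,lcksv,rqzmo] add [rzr,gmdbt] -> 12 lines: maetr gpwd lmh idqe reh rzr gmdbt mkzt xmoi thjws rcf hdmeg
Hunk 2: at line 2 remove [lmh,idqe] add [ppr,yjo] -> 12 lines: maetr gpwd ppr yjo reh rzr gmdbt mkzt xmoi thjws rcf hdmeg
Hunk 3: at line 5 remove [gmdbt,mkzt,xmoi] add [bdx] -> 10 lines: maetr gpwd ppr yjo reh rzr bdx thjws rcf hdmeg
Hunk 4: at line 1 remove [ppr,yjo] add [ukjbm,ugui,lin] -> 11 lines: maetr gpwd ukjbm ugui lin reh rzr bdx thjws rcf hdmeg
Hunk 5: at line 5 remove [reh,rzr,bdx] add [rng] -> 9 lines: maetr gpwd ukjbm ugui lin rng thjws rcf hdmeg
Final line 6: rng

Answer: rng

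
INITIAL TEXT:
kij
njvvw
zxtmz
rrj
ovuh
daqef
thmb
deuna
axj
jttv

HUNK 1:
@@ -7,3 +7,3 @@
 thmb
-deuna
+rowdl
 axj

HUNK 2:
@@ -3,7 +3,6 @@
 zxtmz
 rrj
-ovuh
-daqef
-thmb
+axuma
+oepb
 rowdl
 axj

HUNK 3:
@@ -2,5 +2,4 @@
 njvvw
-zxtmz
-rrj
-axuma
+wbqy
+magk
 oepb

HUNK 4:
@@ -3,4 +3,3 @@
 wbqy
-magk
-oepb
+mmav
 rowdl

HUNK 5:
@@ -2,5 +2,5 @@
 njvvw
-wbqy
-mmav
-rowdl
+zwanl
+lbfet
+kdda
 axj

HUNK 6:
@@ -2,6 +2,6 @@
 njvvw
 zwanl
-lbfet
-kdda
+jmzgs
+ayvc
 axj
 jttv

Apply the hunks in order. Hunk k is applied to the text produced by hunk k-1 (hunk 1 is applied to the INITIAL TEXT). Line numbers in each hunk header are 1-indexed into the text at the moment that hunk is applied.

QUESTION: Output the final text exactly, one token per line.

Hunk 1: at line 7 remove [deuna] add [rowdl] -> 10 lines: kij njvvw zxtmz rrj ovuh daqef thmb rowdl axj jttv
Hunk 2: at line 3 remove [ovuh,daqef,thmb] add [axuma,oepb] -> 9 lines: kij njvvw zxtmz rrj axuma oepb rowdl axj jttv
Hunk 3: at line 2 remove [zxtmz,rrj,axuma] add [wbqy,magk] -> 8 lines: kij njvvw wbqy magk oepb rowdl axj jttv
Hunk 4: at line 3 remove [magk,oepb] add [mmav] -> 7 lines: kij njvvw wbqy mmav rowdl axj jttv
Hunk 5: at line 2 remove [wbqy,mmav,rowdl] add [zwanl,lbfet,kdda] -> 7 lines: kij njvvw zwanl lbfet kdda axj jttv
Hunk 6: at line 2 remove [lbfet,kdda] add [jmzgs,ayvc] -> 7 lines: kij njvvw zwanl jmzgs ayvc axj jttv

Answer: kij
njvvw
zwanl
jmzgs
ayvc
axj
jttv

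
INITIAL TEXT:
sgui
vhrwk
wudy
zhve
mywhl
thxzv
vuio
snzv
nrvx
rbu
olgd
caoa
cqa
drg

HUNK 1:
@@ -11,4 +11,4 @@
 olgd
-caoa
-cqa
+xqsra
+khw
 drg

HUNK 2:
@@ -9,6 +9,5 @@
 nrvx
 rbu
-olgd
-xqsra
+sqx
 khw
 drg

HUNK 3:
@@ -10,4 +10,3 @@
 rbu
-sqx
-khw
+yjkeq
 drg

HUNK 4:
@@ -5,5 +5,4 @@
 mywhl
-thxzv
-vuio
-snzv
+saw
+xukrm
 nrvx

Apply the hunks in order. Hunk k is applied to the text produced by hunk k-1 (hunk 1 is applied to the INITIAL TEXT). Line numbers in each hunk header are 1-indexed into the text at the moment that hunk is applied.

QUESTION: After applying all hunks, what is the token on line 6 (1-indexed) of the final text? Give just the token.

Answer: saw

Derivation:
Hunk 1: at line 11 remove [caoa,cqa] add [xqsra,khw] -> 14 lines: sgui vhrwk wudy zhve mywhl thxzv vuio snzv nrvx rbu olgd xqsra khw drg
Hunk 2: at line 9 remove [olgd,xqsra] add [sqx] -> 13 lines: sgui vhrwk wudy zhve mywhl thxzv vuio snzv nrvx rbu sqx khw drg
Hunk 3: at line 10 remove [sqx,khw] add [yjkeq] -> 12 lines: sgui vhrwk wudy zhve mywhl thxzv vuio snzv nrvx rbu yjkeq drg
Hunk 4: at line 5 remove [thxzv,vuio,snzv] add [saw,xukrm] -> 11 lines: sgui vhrwk wudy zhve mywhl saw xukrm nrvx rbu yjkeq drg
Final line 6: saw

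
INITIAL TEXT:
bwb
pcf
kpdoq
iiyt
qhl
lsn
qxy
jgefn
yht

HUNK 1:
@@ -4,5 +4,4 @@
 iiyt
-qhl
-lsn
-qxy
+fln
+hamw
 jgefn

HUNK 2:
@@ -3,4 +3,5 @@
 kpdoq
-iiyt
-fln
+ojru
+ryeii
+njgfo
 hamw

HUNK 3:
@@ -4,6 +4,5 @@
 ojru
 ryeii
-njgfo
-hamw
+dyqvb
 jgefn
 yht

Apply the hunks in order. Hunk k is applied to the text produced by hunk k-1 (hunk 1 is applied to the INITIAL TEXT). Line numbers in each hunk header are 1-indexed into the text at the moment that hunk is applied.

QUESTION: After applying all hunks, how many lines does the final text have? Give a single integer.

Answer: 8

Derivation:
Hunk 1: at line 4 remove [qhl,lsn,qxy] add [fln,hamw] -> 8 lines: bwb pcf kpdoq iiyt fln hamw jgefn yht
Hunk 2: at line 3 remove [iiyt,fln] add [ojru,ryeii,njgfo] -> 9 lines: bwb pcf kpdoq ojru ryeii njgfo hamw jgefn yht
Hunk 3: at line 4 remove [njgfo,hamw] add [dyqvb] -> 8 lines: bwb pcf kpdoq ojru ryeii dyqvb jgefn yht
Final line count: 8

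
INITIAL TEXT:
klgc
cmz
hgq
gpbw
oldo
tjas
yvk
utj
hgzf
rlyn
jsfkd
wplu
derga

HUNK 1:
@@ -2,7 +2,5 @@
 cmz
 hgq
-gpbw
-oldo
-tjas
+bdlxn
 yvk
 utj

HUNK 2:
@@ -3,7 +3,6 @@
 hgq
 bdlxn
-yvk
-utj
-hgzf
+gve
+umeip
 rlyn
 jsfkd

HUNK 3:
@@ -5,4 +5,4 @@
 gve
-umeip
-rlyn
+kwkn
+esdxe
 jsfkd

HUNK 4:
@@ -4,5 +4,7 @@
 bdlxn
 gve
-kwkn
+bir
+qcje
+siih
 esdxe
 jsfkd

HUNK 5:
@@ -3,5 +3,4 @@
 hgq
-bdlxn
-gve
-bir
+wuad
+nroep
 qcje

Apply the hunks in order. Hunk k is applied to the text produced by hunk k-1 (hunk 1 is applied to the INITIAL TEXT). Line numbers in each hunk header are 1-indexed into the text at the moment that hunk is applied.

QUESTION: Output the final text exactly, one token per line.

Answer: klgc
cmz
hgq
wuad
nroep
qcje
siih
esdxe
jsfkd
wplu
derga

Derivation:
Hunk 1: at line 2 remove [gpbw,oldo,tjas] add [bdlxn] -> 11 lines: klgc cmz hgq bdlxn yvk utj hgzf rlyn jsfkd wplu derga
Hunk 2: at line 3 remove [yvk,utj,hgzf] add [gve,umeip] -> 10 lines: klgc cmz hgq bdlxn gve umeip rlyn jsfkd wplu derga
Hunk 3: at line 5 remove [umeip,rlyn] add [kwkn,esdxe] -> 10 lines: klgc cmz hgq bdlxn gve kwkn esdxe jsfkd wplu derga
Hunk 4: at line 4 remove [kwkn] add [bir,qcje,siih] -> 12 lines: klgc cmz hgq bdlxn gve bir qcje siih esdxe jsfkd wplu derga
Hunk 5: at line 3 remove [bdlxn,gve,bir] add [wuad,nroep] -> 11 lines: klgc cmz hgq wuad nroep qcje siih esdxe jsfkd wplu derga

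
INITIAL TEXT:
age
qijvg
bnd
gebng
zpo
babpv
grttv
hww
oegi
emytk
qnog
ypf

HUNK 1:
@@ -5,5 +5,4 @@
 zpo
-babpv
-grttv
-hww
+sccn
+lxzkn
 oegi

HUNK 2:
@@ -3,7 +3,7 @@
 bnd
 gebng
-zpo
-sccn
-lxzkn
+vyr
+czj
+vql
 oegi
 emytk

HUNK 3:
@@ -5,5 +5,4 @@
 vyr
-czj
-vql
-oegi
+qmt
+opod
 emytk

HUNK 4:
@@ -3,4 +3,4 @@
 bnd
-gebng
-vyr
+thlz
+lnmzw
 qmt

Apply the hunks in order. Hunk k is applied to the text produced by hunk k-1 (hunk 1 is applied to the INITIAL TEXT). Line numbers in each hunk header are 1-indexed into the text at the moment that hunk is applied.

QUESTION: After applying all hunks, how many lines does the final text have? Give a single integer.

Hunk 1: at line 5 remove [babpv,grttv,hww] add [sccn,lxzkn] -> 11 lines: age qijvg bnd gebng zpo sccn lxzkn oegi emytk qnog ypf
Hunk 2: at line 3 remove [zpo,sccn,lxzkn] add [vyr,czj,vql] -> 11 lines: age qijvg bnd gebng vyr czj vql oegi emytk qnog ypf
Hunk 3: at line 5 remove [czj,vql,oegi] add [qmt,opod] -> 10 lines: age qijvg bnd gebng vyr qmt opod emytk qnog ypf
Hunk 4: at line 3 remove [gebng,vyr] add [thlz,lnmzw] -> 10 lines: age qijvg bnd thlz lnmzw qmt opod emytk qnog ypf
Final line count: 10

Answer: 10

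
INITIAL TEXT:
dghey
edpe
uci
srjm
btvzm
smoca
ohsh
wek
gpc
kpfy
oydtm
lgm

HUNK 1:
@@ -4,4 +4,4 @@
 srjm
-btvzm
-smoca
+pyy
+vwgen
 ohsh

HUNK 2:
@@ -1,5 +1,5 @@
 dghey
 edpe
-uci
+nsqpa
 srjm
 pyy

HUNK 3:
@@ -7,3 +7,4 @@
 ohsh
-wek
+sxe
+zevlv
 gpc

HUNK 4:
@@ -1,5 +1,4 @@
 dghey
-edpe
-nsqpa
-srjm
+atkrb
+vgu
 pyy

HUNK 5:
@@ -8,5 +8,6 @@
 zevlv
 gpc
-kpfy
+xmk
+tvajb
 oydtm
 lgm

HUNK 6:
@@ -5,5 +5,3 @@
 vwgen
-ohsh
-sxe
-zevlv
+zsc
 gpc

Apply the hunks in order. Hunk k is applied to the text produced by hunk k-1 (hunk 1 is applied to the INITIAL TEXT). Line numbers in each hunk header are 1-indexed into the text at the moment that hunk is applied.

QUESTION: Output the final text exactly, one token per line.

Answer: dghey
atkrb
vgu
pyy
vwgen
zsc
gpc
xmk
tvajb
oydtm
lgm

Derivation:
Hunk 1: at line 4 remove [btvzm,smoca] add [pyy,vwgen] -> 12 lines: dghey edpe uci srjm pyy vwgen ohsh wek gpc kpfy oydtm lgm
Hunk 2: at line 1 remove [uci] add [nsqpa] -> 12 lines: dghey edpe nsqpa srjm pyy vwgen ohsh wek gpc kpfy oydtm lgm
Hunk 3: at line 7 remove [wek] add [sxe,zevlv] -> 13 lines: dghey edpe nsqpa srjm pyy vwgen ohsh sxe zevlv gpc kpfy oydtm lgm
Hunk 4: at line 1 remove [edpe,nsqpa,srjm] add [atkrb,vgu] -> 12 lines: dghey atkrb vgu pyy vwgen ohsh sxe zevlv gpc kpfy oydtm lgm
Hunk 5: at line 8 remove [kpfy] add [xmk,tvajb] -> 13 lines: dghey atkrb vgu pyy vwgen ohsh sxe zevlv gpc xmk tvajb oydtm lgm
Hunk 6: at line 5 remove [ohsh,sxe,zevlv] add [zsc] -> 11 lines: dghey atkrb vgu pyy vwgen zsc gpc xmk tvajb oydtm lgm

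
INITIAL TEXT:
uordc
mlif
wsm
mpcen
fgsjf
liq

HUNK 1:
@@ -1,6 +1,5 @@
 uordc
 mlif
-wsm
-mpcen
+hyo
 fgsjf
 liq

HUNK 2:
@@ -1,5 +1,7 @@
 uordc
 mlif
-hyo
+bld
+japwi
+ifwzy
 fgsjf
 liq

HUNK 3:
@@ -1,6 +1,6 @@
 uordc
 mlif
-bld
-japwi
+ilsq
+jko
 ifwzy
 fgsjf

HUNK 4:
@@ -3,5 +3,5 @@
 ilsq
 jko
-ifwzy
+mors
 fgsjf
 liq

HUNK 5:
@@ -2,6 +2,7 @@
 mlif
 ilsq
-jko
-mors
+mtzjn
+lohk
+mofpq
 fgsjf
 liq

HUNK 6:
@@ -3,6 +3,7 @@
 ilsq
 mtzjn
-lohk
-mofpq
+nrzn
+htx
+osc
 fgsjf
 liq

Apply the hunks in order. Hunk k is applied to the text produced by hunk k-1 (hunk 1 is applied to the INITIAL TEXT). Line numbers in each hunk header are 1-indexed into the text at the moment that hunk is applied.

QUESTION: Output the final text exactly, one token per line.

Hunk 1: at line 1 remove [wsm,mpcen] add [hyo] -> 5 lines: uordc mlif hyo fgsjf liq
Hunk 2: at line 1 remove [hyo] add [bld,japwi,ifwzy] -> 7 lines: uordc mlif bld japwi ifwzy fgsjf liq
Hunk 3: at line 1 remove [bld,japwi] add [ilsq,jko] -> 7 lines: uordc mlif ilsq jko ifwzy fgsjf liq
Hunk 4: at line 3 remove [ifwzy] add [mors] -> 7 lines: uordc mlif ilsq jko mors fgsjf liq
Hunk 5: at line 2 remove [jko,mors] add [mtzjn,lohk,mofpq] -> 8 lines: uordc mlif ilsq mtzjn lohk mofpq fgsjf liq
Hunk 6: at line 3 remove [lohk,mofpq] add [nrzn,htx,osc] -> 9 lines: uordc mlif ilsq mtzjn nrzn htx osc fgsjf liq

Answer: uordc
mlif
ilsq
mtzjn
nrzn
htx
osc
fgsjf
liq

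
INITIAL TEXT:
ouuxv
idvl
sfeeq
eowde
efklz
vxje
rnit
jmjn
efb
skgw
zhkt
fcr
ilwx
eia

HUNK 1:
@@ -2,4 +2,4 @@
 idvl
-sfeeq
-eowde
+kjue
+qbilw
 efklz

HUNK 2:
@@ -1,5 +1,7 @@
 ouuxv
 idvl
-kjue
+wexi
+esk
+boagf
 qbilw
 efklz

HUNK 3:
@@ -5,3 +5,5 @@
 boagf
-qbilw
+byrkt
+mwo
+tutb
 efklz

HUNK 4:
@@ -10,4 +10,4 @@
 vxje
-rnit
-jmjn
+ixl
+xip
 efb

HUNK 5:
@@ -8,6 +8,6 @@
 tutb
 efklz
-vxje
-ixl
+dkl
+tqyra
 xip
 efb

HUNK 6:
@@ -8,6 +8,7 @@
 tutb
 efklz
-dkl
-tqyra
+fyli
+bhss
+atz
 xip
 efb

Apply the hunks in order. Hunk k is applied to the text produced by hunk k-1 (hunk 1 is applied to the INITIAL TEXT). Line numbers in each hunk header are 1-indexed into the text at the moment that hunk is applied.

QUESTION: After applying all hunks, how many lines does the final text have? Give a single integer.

Answer: 19

Derivation:
Hunk 1: at line 2 remove [sfeeq,eowde] add [kjue,qbilw] -> 14 lines: ouuxv idvl kjue qbilw efklz vxje rnit jmjn efb skgw zhkt fcr ilwx eia
Hunk 2: at line 1 remove [kjue] add [wexi,esk,boagf] -> 16 lines: ouuxv idvl wexi esk boagf qbilw efklz vxje rnit jmjn efb skgw zhkt fcr ilwx eia
Hunk 3: at line 5 remove [qbilw] add [byrkt,mwo,tutb] -> 18 lines: ouuxv idvl wexi esk boagf byrkt mwo tutb efklz vxje rnit jmjn efb skgw zhkt fcr ilwx eia
Hunk 4: at line 10 remove [rnit,jmjn] add [ixl,xip] -> 18 lines: ouuxv idvl wexi esk boagf byrkt mwo tutb efklz vxje ixl xip efb skgw zhkt fcr ilwx eia
Hunk 5: at line 8 remove [vxje,ixl] add [dkl,tqyra] -> 18 lines: ouuxv idvl wexi esk boagf byrkt mwo tutb efklz dkl tqyra xip efb skgw zhkt fcr ilwx eia
Hunk 6: at line 8 remove [dkl,tqyra] add [fyli,bhss,atz] -> 19 lines: ouuxv idvl wexi esk boagf byrkt mwo tutb efklz fyli bhss atz xip efb skgw zhkt fcr ilwx eia
Final line count: 19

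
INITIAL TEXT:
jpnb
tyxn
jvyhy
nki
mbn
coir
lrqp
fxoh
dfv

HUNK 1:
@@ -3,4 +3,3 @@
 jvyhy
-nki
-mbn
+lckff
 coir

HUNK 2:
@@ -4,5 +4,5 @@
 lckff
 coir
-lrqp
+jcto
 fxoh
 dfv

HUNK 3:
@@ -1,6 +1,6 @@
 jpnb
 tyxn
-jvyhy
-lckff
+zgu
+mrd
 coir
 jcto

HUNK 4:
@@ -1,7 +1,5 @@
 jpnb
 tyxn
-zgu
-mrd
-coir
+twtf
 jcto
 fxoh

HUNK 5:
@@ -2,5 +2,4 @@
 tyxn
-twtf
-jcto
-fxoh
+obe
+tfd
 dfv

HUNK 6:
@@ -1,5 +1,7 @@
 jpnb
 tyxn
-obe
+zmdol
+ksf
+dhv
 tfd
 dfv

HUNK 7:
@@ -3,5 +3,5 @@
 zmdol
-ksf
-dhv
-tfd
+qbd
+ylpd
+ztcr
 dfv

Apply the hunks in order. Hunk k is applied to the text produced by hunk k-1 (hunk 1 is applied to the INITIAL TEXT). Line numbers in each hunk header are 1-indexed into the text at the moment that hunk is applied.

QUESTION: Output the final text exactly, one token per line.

Answer: jpnb
tyxn
zmdol
qbd
ylpd
ztcr
dfv

Derivation:
Hunk 1: at line 3 remove [nki,mbn] add [lckff] -> 8 lines: jpnb tyxn jvyhy lckff coir lrqp fxoh dfv
Hunk 2: at line 4 remove [lrqp] add [jcto] -> 8 lines: jpnb tyxn jvyhy lckff coir jcto fxoh dfv
Hunk 3: at line 1 remove [jvyhy,lckff] add [zgu,mrd] -> 8 lines: jpnb tyxn zgu mrd coir jcto fxoh dfv
Hunk 4: at line 1 remove [zgu,mrd,coir] add [twtf] -> 6 lines: jpnb tyxn twtf jcto fxoh dfv
Hunk 5: at line 2 remove [twtf,jcto,fxoh] add [obe,tfd] -> 5 lines: jpnb tyxn obe tfd dfv
Hunk 6: at line 1 remove [obe] add [zmdol,ksf,dhv] -> 7 lines: jpnb tyxn zmdol ksf dhv tfd dfv
Hunk 7: at line 3 remove [ksf,dhv,tfd] add [qbd,ylpd,ztcr] -> 7 lines: jpnb tyxn zmdol qbd ylpd ztcr dfv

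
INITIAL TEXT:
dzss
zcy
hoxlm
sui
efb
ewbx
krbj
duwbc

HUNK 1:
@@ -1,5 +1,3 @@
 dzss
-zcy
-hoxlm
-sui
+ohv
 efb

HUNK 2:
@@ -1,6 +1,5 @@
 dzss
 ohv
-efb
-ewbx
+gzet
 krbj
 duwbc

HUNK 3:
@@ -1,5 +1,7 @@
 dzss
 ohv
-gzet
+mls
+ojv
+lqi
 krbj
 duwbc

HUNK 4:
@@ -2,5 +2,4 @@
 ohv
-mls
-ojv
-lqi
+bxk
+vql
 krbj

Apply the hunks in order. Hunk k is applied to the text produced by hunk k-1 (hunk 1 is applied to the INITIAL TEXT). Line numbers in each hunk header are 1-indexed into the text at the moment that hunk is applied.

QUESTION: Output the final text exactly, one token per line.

Hunk 1: at line 1 remove [zcy,hoxlm,sui] add [ohv] -> 6 lines: dzss ohv efb ewbx krbj duwbc
Hunk 2: at line 1 remove [efb,ewbx] add [gzet] -> 5 lines: dzss ohv gzet krbj duwbc
Hunk 3: at line 1 remove [gzet] add [mls,ojv,lqi] -> 7 lines: dzss ohv mls ojv lqi krbj duwbc
Hunk 4: at line 2 remove [mls,ojv,lqi] add [bxk,vql] -> 6 lines: dzss ohv bxk vql krbj duwbc

Answer: dzss
ohv
bxk
vql
krbj
duwbc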